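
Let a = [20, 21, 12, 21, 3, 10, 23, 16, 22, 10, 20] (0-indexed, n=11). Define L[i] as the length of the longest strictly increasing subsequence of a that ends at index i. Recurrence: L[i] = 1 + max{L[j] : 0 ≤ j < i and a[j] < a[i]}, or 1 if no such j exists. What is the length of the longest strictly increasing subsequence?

4

   i    0    1    2    3    4    5    6    7    8    9   10
a[i]   20   21   12   21    3   10   23   16   22   10   20
L[i]    1    2    1    2    1    2    3    3    4    2    4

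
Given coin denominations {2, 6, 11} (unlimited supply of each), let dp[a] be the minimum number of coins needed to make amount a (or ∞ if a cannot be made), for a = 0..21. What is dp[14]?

3

 a  0  1  2  3  4  5  6  7  8  9 10 11 12 13 14 15 16 17 18 19 20 21
dp  0  -  1  -  2  -  1  -  2  -  3  1  2  2  3  3  4  2  3  3  4  4
(- denotes ∞ / unreachable)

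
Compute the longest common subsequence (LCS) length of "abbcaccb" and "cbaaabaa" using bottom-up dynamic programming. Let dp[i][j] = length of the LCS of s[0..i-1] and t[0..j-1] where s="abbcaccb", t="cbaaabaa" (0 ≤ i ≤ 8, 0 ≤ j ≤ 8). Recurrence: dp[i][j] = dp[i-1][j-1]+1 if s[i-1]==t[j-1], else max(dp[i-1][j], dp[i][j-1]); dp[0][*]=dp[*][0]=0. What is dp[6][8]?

   ''  c  b  a  a  a  b  a  a
''  0  0  0  0  0  0  0  0  0
 a  0  0  0  1  1  1  1  1  1
 b  0  0  1  1  1  1  2  2  2
 b  0  0  1  1  1  1  2  2  2
 c  0  1  1  1  1  1  2  2  2
 a  0  1  1  2  2  2  2  3  3
 c  0  1  1  2  2  2  2  3  3
 c  0  1  1  2  2  2  2  3  3
 b  0  1  2  2  2  2  3  3  3

3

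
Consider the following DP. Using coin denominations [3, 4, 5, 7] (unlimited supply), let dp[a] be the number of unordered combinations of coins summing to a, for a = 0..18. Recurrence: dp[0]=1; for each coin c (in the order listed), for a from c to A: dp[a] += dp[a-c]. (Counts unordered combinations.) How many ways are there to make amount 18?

8

after  coin     0     1     2     3     4     5     6     7     8     9    10    11    12    13    14    15    16    17    18
          3     1     0     0     1     0     0     1     0     0     1     0     0     1     0     0     1     0     0     1
          4     1     0     0     1     1     0     1     1     1     1     1     1     2     1     1     2     2     1     2
          5     1     0     0     1     1     1     1     1     2     2     2     2     3     3     3     4     4     4     5
          7     1     0     0     1     1     1     1     2     2     2     3     3     4     4     5     6     6     7     8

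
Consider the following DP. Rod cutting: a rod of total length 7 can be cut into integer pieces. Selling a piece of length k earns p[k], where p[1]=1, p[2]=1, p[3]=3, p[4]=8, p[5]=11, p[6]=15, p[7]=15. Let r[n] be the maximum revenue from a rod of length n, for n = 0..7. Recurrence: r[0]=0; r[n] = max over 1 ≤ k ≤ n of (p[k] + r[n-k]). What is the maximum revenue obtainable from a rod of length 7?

16

   n    0    1    2    3    4    5    6    7
r[n]    0    1    2    3    8   11   15   16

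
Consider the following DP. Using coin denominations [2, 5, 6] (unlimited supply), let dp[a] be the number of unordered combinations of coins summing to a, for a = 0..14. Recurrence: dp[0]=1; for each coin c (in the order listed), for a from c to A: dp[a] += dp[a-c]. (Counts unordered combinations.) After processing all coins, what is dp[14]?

after  coin     0     1     2     3     4     5     6     7     8     9    10    11    12    13    14
          2     1     0     1     0     1     0     1     0     1     0     1     0     1     0     1
          5     1     0     1     0     1     1     1     1     1     1     2     1     2     1     2
          6     1     0     1     0     1     1     2     1     2     1     3     2     4     2     4

4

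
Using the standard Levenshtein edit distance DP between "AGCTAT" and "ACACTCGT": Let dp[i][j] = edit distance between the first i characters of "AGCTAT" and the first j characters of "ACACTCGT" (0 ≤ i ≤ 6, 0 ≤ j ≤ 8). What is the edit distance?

   ''  A  C  A  C  T  C  G  T
''  0  1  2  3  4  5  6  7  8
 A  1  0  1  2  3  4  5  6  7
 G  2  1  1  2  3  4  5  5  6
 C  3  2  1  2  2  3  4  5  6
 T  4  3  2  2  3  2  3  4  5
 A  5  4  3  2  3  3  3  4  5
 T  6  5  4  3  3  3  4  4  4

4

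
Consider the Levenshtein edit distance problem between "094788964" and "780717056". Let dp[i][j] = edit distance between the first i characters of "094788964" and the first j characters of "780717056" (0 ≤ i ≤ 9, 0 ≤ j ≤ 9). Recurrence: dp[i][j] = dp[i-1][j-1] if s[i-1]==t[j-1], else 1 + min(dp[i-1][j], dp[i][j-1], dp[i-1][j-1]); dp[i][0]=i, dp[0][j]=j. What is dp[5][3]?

   ''  7  8  0  7  1  7  0  5  6
''  0  1  2  3  4  5  6  7  8  9
 0  1  1  2  2  3  4  5  6  7  8
 9  2  2  2  3  3  4  5  6  7  8
 4  3  3  3  3  4  4  5  6  7  8
 7  4  3  4  4  3  4  4  5  6  7
 8  5  4  3  4  4  4  5  5  6  7
 8  6  5  4  4  5  5  5  6  6  7
 9  7  6  5  5  5  6  6  6  7  7
 6  8  7  6  6  6  6  7  7  7  7
 4  9  8  7  7  7  7  7  8  8  8

4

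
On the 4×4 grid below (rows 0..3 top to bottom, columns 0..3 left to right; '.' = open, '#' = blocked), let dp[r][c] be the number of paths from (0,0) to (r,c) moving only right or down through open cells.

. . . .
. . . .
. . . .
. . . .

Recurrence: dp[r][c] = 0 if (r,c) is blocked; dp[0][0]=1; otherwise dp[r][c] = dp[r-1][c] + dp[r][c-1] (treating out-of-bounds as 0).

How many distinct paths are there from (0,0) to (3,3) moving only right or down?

r\c   0   1   2   3
  0   1   1   1   1
  1   1   2   3   4
  2   1   3   6  10
  3   1   4  10  20

20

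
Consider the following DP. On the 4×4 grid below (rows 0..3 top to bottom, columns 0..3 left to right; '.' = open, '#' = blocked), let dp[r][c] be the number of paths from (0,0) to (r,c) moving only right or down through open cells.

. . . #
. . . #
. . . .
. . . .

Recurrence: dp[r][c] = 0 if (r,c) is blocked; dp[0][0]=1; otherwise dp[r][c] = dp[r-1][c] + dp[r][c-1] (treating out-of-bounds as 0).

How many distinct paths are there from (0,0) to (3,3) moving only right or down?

16

r\c   0   1   2   3
  0   1   1   1   0
  1   1   2   3   0
  2   1   3   6   6
  3   1   4  10  16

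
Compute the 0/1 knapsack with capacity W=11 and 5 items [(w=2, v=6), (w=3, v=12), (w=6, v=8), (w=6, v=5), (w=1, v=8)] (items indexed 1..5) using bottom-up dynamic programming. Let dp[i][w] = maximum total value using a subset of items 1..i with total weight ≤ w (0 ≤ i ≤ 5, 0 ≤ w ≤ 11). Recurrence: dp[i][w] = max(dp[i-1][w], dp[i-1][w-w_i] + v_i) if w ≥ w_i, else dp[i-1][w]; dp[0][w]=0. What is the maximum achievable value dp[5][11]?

i\w   0   1   2   3   4   5   6   7   8   9  10  11
  0   0   0   0   0   0   0   0   0   0   0   0   0
  1   0   0   6   6   6   6   6   6   6   6   6   6
  2   0   0   6  12  12  18  18  18  18  18  18  18
  3   0   0   6  12  12  18  18  18  18  20  20  26
  4   0   0   6  12  12  18  18  18  18  20  20  26
  5   0   8   8  14  20  20  26  26  26  26  28  28

28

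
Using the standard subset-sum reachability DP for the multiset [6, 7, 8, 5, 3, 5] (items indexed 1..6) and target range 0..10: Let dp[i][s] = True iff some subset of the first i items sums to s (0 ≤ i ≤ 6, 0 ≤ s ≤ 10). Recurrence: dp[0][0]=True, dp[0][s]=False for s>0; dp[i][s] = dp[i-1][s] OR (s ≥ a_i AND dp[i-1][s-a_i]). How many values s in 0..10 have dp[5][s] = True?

i\s   0   1   2   3   4   5   6   7   8   9  10
  0   T   F   F   F   F   F   F   F   F   F   F
  1   T   F   F   F   F   F   T   F   F   F   F
  2   T   F   F   F   F   F   T   T   F   F   F
  3   T   F   F   F   F   F   T   T   T   F   F
  4   T   F   F   F   F   T   T   T   T   F   F
  5   T   F   F   T   F   T   T   T   T   T   T
  6   T   F   F   T   F   T   T   T   T   T   T

8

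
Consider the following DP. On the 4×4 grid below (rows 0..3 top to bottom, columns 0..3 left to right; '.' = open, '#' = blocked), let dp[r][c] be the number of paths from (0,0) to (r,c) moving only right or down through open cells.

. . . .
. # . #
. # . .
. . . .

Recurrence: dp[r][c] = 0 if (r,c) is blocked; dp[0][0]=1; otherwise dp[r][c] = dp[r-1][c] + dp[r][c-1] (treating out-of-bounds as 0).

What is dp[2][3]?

1

r\c   0   1   2   3
  0   1   1   1   1
  1   1   0   1   0
  2   1   0   1   1
  3   1   1   2   3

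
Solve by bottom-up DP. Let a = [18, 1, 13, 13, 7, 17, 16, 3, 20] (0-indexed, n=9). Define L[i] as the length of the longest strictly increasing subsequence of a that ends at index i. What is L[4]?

2

   i    0    1    2    3    4    5    6    7    8
a[i]   18    1   13   13    7   17   16    3   20
L[i]    1    1    2    2    2    3    3    2    4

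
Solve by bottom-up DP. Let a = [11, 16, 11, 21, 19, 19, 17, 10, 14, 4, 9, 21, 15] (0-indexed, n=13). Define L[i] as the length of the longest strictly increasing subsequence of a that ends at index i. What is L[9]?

1

   i    0    1    2    3    4    5    6    7    8    9   10   11   12
a[i]   11   16   11   21   19   19   17   10   14    4    9   21   15
L[i]    1    2    1    3    3    3    3    1    2    1    2    4    3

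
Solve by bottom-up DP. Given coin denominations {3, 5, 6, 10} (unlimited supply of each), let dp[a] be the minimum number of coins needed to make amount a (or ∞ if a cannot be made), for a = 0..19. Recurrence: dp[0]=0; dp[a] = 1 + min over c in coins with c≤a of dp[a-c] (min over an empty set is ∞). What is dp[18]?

3

 a  0  1  2  3  4  5  6  7  8  9 10 11 12 13 14 15 16 17 18 19
dp  0  -  -  1  -  1  1  -  2  2  1  2  2  2  3  2  2  3  3  3
(- denotes ∞ / unreachable)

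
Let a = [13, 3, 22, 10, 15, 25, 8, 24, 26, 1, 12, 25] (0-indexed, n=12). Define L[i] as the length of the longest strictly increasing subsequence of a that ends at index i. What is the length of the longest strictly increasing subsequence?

   i    0    1    2    3    4    5    6    7    8    9   10   11
a[i]   13    3   22   10   15   25    8   24   26    1   12   25
L[i]    1    1    2    2    3    4    2    4    5    1    3    5

5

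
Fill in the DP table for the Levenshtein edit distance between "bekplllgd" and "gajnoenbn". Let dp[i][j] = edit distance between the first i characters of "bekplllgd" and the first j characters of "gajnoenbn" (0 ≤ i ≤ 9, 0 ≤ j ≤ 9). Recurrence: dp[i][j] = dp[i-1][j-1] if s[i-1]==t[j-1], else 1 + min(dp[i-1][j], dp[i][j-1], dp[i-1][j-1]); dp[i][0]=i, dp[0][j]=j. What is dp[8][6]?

8

   ''  g  a  j  n  o  e  n  b  n
''  0  1  2  3  4  5  6  7  8  9
 b  1  1  2  3  4  5  6  7  7  8
 e  2  2  2  3  4  5  5  6  7  8
 k  3  3  3  3  4  5  6  6  7  8
 p  4  4  4  4  4  5  6  7  7  8
 l  5  5  5  5  5  5  6  7  8  8
 l  6  6  6  6  6  6  6  7  8  9
 l  7  7  7  7  7  7  7  7  8  9
 g  8  7  8  8  8  8  8  8  8  9
 d  9  8  8  9  9  9  9  9  9  9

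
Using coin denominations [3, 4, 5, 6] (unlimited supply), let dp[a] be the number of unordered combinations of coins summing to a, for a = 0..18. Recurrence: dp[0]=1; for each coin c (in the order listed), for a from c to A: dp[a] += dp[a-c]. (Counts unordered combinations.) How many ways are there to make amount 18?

after  coin     0     1     2     3     4     5     6     7     8     9    10    11    12    13    14    15    16    17    18
          3     1     0     0     1     0     0     1     0     0     1     0     0     1     0     0     1     0     0     1
          4     1     0     0     1     1     0     1     1     1     1     1     1     2     1     1     2     2     1     2
          5     1     0     0     1     1     1     1     1     2     2     2     2     3     3     3     4     4     4     5
          6     1     0     0     1     1     1     2     1     2     3     3     3     5     4     5     7     7     7    10

10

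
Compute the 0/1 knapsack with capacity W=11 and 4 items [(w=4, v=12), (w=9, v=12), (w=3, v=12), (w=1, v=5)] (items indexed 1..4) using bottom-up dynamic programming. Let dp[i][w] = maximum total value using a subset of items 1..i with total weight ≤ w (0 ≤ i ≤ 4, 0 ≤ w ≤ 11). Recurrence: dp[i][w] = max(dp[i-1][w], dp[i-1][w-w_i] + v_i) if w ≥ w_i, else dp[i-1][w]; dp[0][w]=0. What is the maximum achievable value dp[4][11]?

i\w   0   1   2   3   4   5   6   7   8   9  10  11
  0   0   0   0   0   0   0   0   0   0   0   0   0
  1   0   0   0   0  12  12  12  12  12  12  12  12
  2   0   0   0   0  12  12  12  12  12  12  12  12
  3   0   0   0  12  12  12  12  24  24  24  24  24
  4   0   5   5  12  17  17  17  24  29  29  29  29

29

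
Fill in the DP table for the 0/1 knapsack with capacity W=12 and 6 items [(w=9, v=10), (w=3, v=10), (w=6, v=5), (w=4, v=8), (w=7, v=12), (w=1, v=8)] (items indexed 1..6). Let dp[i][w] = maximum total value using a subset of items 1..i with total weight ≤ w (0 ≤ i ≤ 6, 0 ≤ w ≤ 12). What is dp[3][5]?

i\w   0   1   2   3   4   5   6   7   8   9  10  11  12
  0   0   0   0   0   0   0   0   0   0   0   0   0   0
  1   0   0   0   0   0   0   0   0   0  10  10  10  10
  2   0   0   0  10  10  10  10  10  10  10  10  10  20
  3   0   0   0  10  10  10  10  10  10  15  15  15  20
  4   0   0   0  10  10  10  10  18  18  18  18  18  20
  5   0   0   0  10  10  10  10  18  18  18  22  22  22
  6   0   8   8  10  18  18  18  18  26  26  26  30  30

10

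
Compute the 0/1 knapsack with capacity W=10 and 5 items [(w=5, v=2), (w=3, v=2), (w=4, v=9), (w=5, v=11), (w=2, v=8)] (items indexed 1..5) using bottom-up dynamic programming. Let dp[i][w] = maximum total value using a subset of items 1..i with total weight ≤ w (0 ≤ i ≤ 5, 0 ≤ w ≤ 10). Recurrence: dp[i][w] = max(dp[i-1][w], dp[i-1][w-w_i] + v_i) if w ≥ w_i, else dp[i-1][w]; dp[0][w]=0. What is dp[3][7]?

i\w   0   1   2   3   4   5   6   7   8   9  10
  0   0   0   0   0   0   0   0   0   0   0   0
  1   0   0   0   0   0   2   2   2   2   2   2
  2   0   0   0   2   2   2   2   2   4   4   4
  3   0   0   0   2   9   9   9  11  11  11  11
  4   0   0   0   2   9  11  11  11  13  20  20
  5   0   0   8   8   9  11  17  19  19  20  21

11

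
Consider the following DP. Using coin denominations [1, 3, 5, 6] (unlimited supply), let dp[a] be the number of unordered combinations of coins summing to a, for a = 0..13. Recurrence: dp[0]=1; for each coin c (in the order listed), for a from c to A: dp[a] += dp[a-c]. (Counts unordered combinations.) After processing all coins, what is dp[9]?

8

after  coin     0     1     2     3     4     5     6     7     8     9    10    11    12    13
          1     1     1     1     1     1     1     1     1     1     1     1     1     1     1
          3     1     1     1     2     2     2     3     3     3     4     4     4     5     5
          5     1     1     1     2     2     3     4     4     5     6     7     8     9    10
          6     1     1     1     2     2     3     5     5     6     8     9    11    14    15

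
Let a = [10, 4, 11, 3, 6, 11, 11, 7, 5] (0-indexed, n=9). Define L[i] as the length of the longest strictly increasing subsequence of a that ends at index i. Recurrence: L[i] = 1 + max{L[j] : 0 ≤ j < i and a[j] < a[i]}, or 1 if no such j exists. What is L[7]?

3

   i    0    1    2    3    4    5    6    7    8
a[i]   10    4   11    3    6   11   11    7    5
L[i]    1    1    2    1    2    3    3    3    2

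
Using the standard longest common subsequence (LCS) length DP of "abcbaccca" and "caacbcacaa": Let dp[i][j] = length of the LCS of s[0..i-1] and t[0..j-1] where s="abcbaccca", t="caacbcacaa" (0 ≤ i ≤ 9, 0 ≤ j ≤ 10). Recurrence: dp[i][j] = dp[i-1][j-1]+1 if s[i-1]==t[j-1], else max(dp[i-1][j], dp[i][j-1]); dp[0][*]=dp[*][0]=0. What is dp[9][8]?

   ''  c  a  a  c  b  c  a  c  a  a
''  0  0  0  0  0  0  0  0  0  0  0
 a  0  0  1  1  1  1  1  1  1  1  1
 b  0  0  1  1  1  2  2  2  2  2  2
 c  0  1  1  1  2  2  3  3  3  3  3
 b  0  1  1  1  2  3  3  3  3  3  3
 a  0  1  2  2  2  3  3  4  4  4  4
 c  0  1  2  2  3  3  4  4  5  5  5
 c  0  1  2  2  3  3  4  4  5  5  5
 c  0  1  2  2  3  3  4  4  5  5  5
 a  0  1  2  3  3  3  4  5  5  6  6

5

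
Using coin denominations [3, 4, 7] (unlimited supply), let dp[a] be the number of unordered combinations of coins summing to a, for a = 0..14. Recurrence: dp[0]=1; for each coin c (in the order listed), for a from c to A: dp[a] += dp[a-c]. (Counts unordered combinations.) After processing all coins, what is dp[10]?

after  coin     0     1     2     3     4     5     6     7     8     9    10    11    12    13    14
          3     1     0     0     1     0     0     1     0     0     1     0     0     1     0     0
          4     1     0     0     1     1     0     1     1     1     1     1     1     2     1     1
          7     1     0     0     1     1     0     1     2     1     1     2     2     2     2     3

2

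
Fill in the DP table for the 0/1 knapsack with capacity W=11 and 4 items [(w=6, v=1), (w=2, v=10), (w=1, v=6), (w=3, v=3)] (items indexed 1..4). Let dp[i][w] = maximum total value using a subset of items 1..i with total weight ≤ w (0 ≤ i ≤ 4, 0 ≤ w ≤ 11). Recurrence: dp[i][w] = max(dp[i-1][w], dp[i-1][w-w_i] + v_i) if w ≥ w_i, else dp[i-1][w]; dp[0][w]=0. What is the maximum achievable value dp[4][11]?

19

i\w   0   1   2   3   4   5   6   7   8   9  10  11
  0   0   0   0   0   0   0   0   0   0   0   0   0
  1   0   0   0   0   0   0   1   1   1   1   1   1
  2   0   0  10  10  10  10  10  10  11  11  11  11
  3   0   6  10  16  16  16  16  16  16  17  17  17
  4   0   6  10  16  16  16  19  19  19  19  19  19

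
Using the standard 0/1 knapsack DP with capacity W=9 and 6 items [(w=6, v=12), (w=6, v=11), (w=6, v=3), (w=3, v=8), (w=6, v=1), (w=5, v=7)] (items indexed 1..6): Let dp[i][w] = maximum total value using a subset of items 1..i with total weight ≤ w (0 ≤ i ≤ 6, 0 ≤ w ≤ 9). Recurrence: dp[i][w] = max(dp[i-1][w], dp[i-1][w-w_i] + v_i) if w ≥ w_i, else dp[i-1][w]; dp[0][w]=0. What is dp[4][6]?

i\w   0   1   2   3   4   5   6   7   8   9
  0   0   0   0   0   0   0   0   0   0   0
  1   0   0   0   0   0   0  12  12  12  12
  2   0   0   0   0   0   0  12  12  12  12
  3   0   0   0   0   0   0  12  12  12  12
  4   0   0   0   8   8   8  12  12  12  20
  5   0   0   0   8   8   8  12  12  12  20
  6   0   0   0   8   8   8  12  12  15  20

12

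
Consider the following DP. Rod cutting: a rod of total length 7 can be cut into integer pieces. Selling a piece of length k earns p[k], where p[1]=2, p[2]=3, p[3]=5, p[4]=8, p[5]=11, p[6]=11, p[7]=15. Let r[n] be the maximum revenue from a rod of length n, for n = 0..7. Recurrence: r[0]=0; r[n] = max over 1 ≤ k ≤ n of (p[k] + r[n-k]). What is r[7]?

   n    0    1    2    3    4    5    6    7
r[n]    0    2    4    6    8   11   13   15

15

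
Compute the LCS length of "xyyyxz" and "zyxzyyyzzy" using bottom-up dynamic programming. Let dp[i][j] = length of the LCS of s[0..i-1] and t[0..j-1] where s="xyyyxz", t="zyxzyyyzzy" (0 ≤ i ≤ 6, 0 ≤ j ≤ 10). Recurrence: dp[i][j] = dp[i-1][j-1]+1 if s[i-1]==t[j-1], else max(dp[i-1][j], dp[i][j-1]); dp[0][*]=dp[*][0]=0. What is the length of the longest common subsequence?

5

   ''  z  y  x  z  y  y  y  z  z  y
''  0  0  0  0  0  0  0  0  0  0  0
 x  0  0  0  1  1  1  1  1  1  1  1
 y  0  0  1  1  1  2  2  2  2  2  2
 y  0  0  1  1  1  2  3  3  3  3  3
 y  0  0  1  1  1  2  3  4  4  4  4
 x  0  0  1  2  2  2  3  4  4  4  4
 z  0  1  1  2  3  3  3  4  5  5  5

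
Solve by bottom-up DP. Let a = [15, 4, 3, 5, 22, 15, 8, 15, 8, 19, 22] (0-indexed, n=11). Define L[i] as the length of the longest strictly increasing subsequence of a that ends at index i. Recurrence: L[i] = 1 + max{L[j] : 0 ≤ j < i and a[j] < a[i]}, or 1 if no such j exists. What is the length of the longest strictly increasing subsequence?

   i    0    1    2    3    4    5    6    7    8    9   10
a[i]   15    4    3    5   22   15    8   15    8   19   22
L[i]    1    1    1    2    3    3    3    4    3    5    6

6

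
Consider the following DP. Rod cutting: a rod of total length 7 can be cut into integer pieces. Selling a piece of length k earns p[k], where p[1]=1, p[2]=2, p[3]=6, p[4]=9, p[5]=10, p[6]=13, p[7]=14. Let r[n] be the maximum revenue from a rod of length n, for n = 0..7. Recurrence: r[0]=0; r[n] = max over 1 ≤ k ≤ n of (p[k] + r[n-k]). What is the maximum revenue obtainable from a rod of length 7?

15

   n    0    1    2    3    4    5    6    7
r[n]    0    1    2    6    9   10   13   15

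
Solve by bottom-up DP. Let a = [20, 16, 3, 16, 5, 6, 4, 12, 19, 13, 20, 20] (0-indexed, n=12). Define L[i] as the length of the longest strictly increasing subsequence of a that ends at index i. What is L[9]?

5

   i    0    1    2    3    4    5    6    7    8    9   10   11
a[i]   20   16    3   16    5    6    4   12   19   13   20   20
L[i]    1    1    1    2    2    3    2    4    5    5    6    6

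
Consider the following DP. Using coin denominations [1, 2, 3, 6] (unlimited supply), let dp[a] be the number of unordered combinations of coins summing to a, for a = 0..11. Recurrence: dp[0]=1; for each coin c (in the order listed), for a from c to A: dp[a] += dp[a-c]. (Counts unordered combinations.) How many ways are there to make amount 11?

after  coin     0     1     2     3     4     5     6     7     8     9    10    11
          1     1     1     1     1     1     1     1     1     1     1     1     1
          2     1     1     2     2     3     3     4     4     5     5     6     6
          3     1     1     2     3     4     5     7     8    10    12    14    16
          6     1     1     2     3     4     5     8     9    12    15    18    21

21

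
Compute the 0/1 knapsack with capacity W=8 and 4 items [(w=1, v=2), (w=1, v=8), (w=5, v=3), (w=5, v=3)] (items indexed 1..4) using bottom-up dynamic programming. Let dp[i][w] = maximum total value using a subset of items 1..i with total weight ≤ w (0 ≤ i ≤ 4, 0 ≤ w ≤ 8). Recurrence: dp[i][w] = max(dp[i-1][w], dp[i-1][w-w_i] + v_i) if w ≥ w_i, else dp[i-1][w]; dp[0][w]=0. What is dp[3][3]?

i\w   0   1   2   3   4   5   6   7   8
  0   0   0   0   0   0   0   0   0   0
  1   0   2   2   2   2   2   2   2   2
  2   0   8  10  10  10  10  10  10  10
  3   0   8  10  10  10  10  11  13  13
  4   0   8  10  10  10  10  11  13  13

10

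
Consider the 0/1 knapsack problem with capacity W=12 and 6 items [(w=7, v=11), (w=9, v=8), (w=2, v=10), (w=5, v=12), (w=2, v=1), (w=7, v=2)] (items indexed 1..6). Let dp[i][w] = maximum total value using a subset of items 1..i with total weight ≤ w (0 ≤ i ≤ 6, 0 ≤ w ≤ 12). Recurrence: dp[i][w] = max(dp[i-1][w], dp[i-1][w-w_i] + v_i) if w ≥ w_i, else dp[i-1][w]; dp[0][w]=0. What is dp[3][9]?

21

i\w   0   1   2   3   4   5   6   7   8   9  10  11  12
  0   0   0   0   0   0   0   0   0   0   0   0   0   0
  1   0   0   0   0   0   0   0  11  11  11  11  11  11
  2   0   0   0   0   0   0   0  11  11  11  11  11  11
  3   0   0  10  10  10  10  10  11  11  21  21  21  21
  4   0   0  10  10  10  12  12  22  22  22  22  22  23
  5   0   0  10  10  11  12  12  22  22  23  23  23  23
  6   0   0  10  10  11  12  12  22  22  23  23  23  23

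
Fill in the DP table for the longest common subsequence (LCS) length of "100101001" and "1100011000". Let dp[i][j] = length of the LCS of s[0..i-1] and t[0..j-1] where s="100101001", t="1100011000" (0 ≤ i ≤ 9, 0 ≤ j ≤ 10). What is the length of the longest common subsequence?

7

   ''  1  1  0  0  0  1  1  0  0  0
''  0  0  0  0  0  0  0  0  0  0  0
 1  0  1  1  1  1  1  1  1  1  1  1
 0  0  1  1  2  2  2  2  2  2  2  2
 0  0  1  1  2  3  3  3  3  3  3  3
 1  0  1  2  2  3  3  4  4  4  4  4
 0  0  1  2  3  3  4  4  4  5  5  5
 1  0  1  2  3  3  4  5  5  5  5  5
 0  0  1  2  3  4  4  5  5  6  6  6
 0  0  1  2  3  4  5  5  5  6  7  7
 1  0  1  2  3  4  5  6  6  6  7  7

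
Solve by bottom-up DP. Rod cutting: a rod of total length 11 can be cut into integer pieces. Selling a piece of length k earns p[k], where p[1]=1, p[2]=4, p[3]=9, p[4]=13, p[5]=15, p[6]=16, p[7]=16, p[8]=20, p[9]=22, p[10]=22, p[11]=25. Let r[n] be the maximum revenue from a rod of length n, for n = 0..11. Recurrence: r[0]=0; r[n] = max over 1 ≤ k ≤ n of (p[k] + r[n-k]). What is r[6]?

   n    0    1    2    3    4    5    6    7    8    9   10   11
r[n]    0    1    4    9   13   15   18   22   26   28   31   35

18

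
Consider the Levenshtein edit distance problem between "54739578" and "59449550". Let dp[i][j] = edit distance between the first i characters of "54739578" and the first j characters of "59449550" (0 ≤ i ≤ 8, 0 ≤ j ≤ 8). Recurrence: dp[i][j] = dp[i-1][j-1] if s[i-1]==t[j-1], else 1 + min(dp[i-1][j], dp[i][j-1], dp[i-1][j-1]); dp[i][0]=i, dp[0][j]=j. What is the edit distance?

   ''  5  9  4  4  9  5  5  0
''  0  1  2  3  4  5  6  7  8
 5  1  0  1  2  3  4  5  6  7
 4  2  1  1  1  2  3  4  5  6
 7  3  2  2  2  2  3  4  5  6
 3  4  3  3  3  3  3  4  5  6
 9  5  4  3  4  4  3  4  5  6
 5  6  5  4  4  5  4  3  4  5
 7  7  6  5  5  5  5  4  4  5
 8  8  7  6  6  6  6  5  5  5

5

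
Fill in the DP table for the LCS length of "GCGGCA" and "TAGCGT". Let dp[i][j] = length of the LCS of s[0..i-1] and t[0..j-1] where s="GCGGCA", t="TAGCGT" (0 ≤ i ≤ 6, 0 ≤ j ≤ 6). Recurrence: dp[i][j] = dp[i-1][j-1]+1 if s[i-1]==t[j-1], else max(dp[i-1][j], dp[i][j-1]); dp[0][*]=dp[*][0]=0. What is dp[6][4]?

2

   ''  T  A  G  C  G  T
''  0  0  0  0  0  0  0
 G  0  0  0  1  1  1  1
 C  0  0  0  1  2  2  2
 G  0  0  0  1  2  3  3
 G  0  0  0  1  2  3  3
 C  0  0  0  1  2  3  3
 A  0  0  1  1  2  3  3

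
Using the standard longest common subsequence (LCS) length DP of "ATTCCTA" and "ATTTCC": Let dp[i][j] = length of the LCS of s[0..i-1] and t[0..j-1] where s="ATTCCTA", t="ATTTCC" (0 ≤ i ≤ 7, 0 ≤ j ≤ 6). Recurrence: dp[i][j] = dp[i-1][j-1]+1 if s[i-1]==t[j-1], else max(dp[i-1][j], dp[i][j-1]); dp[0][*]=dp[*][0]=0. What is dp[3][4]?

3

   ''  A  T  T  T  C  C
''  0  0  0  0  0  0  0
 A  0  1  1  1  1  1  1
 T  0  1  2  2  2  2  2
 T  0  1  2  3  3  3  3
 C  0  1  2  3  3  4  4
 C  0  1  2  3  3  4  5
 T  0  1  2  3  4  4  5
 A  0  1  2  3  4  4  5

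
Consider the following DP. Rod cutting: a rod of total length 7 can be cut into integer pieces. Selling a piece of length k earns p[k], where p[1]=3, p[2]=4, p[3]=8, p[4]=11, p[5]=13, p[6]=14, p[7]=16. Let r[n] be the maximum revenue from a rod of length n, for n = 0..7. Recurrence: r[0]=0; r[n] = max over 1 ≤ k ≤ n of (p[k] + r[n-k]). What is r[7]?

   n    0    1    2    3    4    5    6    7
r[n]    0    3    6    9   12   15   18   21

21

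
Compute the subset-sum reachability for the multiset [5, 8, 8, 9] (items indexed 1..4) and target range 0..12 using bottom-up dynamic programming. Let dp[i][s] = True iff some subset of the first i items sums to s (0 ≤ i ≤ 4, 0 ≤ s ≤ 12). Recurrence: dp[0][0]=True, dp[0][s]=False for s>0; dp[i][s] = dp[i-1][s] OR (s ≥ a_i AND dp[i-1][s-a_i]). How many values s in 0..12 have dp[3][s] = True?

3

i\s   0   1   2   3   4   5   6   7   8   9  10  11  12
  0   T   F   F   F   F   F   F   F   F   F   F   F   F
  1   T   F   F   F   F   T   F   F   F   F   F   F   F
  2   T   F   F   F   F   T   F   F   T   F   F   F   F
  3   T   F   F   F   F   T   F   F   T   F   F   F   F
  4   T   F   F   F   F   T   F   F   T   T   F   F   F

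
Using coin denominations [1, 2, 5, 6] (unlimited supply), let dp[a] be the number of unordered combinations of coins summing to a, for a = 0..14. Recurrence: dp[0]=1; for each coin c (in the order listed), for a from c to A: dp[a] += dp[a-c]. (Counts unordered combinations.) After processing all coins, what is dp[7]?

after  coin     0     1     2     3     4     5     6     7     8     9    10    11    12    13    14
          1     1     1     1     1     1     1     1     1     1     1     1     1     1     1     1
          2     1     1     2     2     3     3     4     4     5     5     6     6     7     7     8
          5     1     1     2     2     3     4     5     6     7     8    10    11    13    14    16
          6     1     1     2     2     3     4     6     7     9    10    13    15    19    21    25

7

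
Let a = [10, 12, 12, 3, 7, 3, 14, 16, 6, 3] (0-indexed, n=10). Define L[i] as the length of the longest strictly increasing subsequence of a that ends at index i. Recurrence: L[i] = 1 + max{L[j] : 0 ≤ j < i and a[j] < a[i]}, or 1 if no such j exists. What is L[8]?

   i    0    1    2    3    4    5    6    7    8    9
a[i]   10   12   12    3    7    3   14   16    6    3
L[i]    1    2    2    1    2    1    3    4    2    1

2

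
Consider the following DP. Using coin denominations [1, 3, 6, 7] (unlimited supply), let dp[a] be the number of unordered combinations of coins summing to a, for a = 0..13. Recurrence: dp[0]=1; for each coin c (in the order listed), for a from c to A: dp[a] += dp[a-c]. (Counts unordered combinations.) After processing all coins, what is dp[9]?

7

after  coin     0     1     2     3     4     5     6     7     8     9    10    11    12    13
          1     1     1     1     1     1     1     1     1     1     1     1     1     1     1
          3     1     1     1     2     2     2     3     3     3     4     4     4     5     5
          6     1     1     1     2     2     2     4     4     4     6     6     6     9     9
          7     1     1     1     2     2     2     4     5     5     7     8     8    11    13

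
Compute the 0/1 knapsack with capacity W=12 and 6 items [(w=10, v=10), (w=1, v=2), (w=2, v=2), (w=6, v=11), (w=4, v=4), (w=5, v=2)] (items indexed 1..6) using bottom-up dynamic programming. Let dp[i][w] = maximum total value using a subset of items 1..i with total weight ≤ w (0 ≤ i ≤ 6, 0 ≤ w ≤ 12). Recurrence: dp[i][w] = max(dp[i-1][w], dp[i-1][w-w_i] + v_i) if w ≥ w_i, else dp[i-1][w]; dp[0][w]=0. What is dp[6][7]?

i\w   0   1   2   3   4   5   6   7   8   9  10  11  12
  0   0   0   0   0   0   0   0   0   0   0   0   0   0
  1   0   0   0   0   0   0   0   0   0   0  10  10  10
  2   0   2   2   2   2   2   2   2   2   2  10  12  12
  3   0   2   2   4   4   4   4   4   4   4  10  12  12
  4   0   2   2   4   4   4  11  13  13  15  15  15  15
  5   0   2   2   4   4   6  11  13  13  15  15  17  17
  6   0   2   2   4   4   6  11  13  13  15  15  17  17

13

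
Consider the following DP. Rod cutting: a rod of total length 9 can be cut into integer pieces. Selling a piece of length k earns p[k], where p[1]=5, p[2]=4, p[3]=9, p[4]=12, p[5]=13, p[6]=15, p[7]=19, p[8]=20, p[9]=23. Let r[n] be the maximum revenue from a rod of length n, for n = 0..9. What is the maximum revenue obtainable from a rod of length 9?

   n    0    1    2    3    4    5    6    7    8    9
r[n]    0    5   10   15   20   25   30   35   40   45

45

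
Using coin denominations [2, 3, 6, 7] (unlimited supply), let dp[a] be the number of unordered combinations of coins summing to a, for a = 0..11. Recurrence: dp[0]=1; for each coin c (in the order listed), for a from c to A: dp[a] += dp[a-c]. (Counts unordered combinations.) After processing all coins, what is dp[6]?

3

after  coin     0     1     2     3     4     5     6     7     8     9    10    11
          2     1     0     1     0     1     0     1     0     1     0     1     0
          3     1     0     1     1     1     1     2     1     2     2     2     2
          6     1     0     1     1     1     1     3     1     3     3     3     3
          7     1     0     1     1     1     1     3     2     3     4     4     4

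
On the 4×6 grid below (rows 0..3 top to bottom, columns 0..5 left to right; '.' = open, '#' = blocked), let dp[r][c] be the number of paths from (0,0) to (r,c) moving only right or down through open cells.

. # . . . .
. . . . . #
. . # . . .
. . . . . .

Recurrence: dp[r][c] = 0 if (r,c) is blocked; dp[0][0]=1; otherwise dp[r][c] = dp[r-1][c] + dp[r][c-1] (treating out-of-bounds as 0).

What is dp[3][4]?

6

r\c   0   1   2   3   4   5
  0   1   0   0   0   0   0
  1   1   1   1   1   1   0
  2   1   2   0   1   2   2
  3   1   3   3   4   6   8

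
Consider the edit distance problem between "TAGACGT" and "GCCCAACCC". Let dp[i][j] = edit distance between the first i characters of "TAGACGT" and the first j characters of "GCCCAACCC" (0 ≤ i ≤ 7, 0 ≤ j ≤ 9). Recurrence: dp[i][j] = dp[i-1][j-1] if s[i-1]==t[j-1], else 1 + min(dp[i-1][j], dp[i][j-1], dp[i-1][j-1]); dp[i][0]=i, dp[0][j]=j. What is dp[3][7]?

   ''  G  C  C  C  A  A  C  C  C
''  0  1  2  3  4  5  6  7  8  9
 T  1  1  2  3  4  5  6  7  8  9
 A  2  2  2  3  4  4  5  6  7  8
 G  3  2  3  3  4  5  5  6  7  8
 A  4  3  3  4  4  4  5  6  7  8
 C  5  4  3  3  4  5  5  5  6  7
 G  6  5  4  4  4  5  6  6  6  7
 T  7  6  5  5  5  5  6  7  7  7

6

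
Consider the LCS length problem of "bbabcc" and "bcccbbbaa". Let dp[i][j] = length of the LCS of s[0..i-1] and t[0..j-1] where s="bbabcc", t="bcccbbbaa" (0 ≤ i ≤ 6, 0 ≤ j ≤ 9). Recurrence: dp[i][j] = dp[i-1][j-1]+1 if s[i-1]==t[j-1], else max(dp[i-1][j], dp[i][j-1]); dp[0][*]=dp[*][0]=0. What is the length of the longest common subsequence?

   ''  b  c  c  c  b  b  b  a  a
''  0  0  0  0  0  0  0  0  0  0
 b  0  1  1  1  1  1  1  1  1  1
 b  0  1  1  1  1  2  2  2  2  2
 a  0  1  1  1  1  2  2  2  3  3
 b  0  1  1  1  1  2  3  3  3  3
 c  0  1  2  2  2  2  3  3  3  3
 c  0  1  2  3  3  3  3  3  3  3

3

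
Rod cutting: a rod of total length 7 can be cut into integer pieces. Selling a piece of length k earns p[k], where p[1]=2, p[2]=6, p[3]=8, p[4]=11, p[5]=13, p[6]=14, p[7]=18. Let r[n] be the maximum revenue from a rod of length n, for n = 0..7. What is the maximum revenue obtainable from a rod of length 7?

   n    0    1    2    3    4    5    6    7
r[n]    0    2    6    8   12   14   18   20

20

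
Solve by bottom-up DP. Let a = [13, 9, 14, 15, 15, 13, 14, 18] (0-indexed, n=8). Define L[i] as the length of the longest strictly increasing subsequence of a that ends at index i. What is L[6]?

   i    0    1    2    3    4    5    6    7
a[i]   13    9   14   15   15   13   14   18
L[i]    1    1    2    3    3    2    3    4

3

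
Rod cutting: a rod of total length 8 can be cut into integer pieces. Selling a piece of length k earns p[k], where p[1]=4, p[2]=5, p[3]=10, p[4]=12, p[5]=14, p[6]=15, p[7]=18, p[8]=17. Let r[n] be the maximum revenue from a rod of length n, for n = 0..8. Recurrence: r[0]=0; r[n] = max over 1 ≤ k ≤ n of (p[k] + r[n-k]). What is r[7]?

   n    0    1    2    3    4    5    6    7    8
r[n]    0    4    8   12   16   20   24   28   32

28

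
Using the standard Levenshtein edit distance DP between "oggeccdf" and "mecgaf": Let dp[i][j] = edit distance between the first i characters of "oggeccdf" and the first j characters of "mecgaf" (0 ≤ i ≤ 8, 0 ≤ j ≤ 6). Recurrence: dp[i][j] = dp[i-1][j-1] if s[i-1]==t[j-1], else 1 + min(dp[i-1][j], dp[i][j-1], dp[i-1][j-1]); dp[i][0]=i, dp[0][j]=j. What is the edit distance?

   ''  m  e  c  g  a  f
''  0  1  2  3  4  5  6
 o  1  1  2  3  4  5  6
 g  2  2  2  3  3  4  5
 g  3  3  3  3  3  4  5
 e  4  4  3  4  4  4  5
 c  5  5  4  3  4  5  5
 c  6  6  5  4  4  5  6
 d  7  7  6  5  5  5  6
 f  8  8  7  6  6  6  5

5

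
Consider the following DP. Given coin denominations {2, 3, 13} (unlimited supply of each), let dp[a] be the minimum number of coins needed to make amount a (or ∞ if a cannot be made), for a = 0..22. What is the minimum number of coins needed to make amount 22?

4

 a  0  1  2  3  4  5  6  7  8  9 10 11 12 13 14 15 16 17 18 19 20 21 22
dp  0  -  1  1  2  2  2  3  3  3  4  4  4  1  5  2  2  3  3  3  4  4  4
(- denotes ∞ / unreachable)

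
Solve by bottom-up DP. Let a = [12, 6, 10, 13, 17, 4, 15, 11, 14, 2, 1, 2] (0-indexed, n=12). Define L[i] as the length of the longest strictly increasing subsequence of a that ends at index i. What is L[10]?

1

   i    0    1    2    3    4    5    6    7    8    9   10   11
a[i]   12    6   10   13   17    4   15   11   14    2    1    2
L[i]    1    1    2    3    4    1    4    3    4    1    1    2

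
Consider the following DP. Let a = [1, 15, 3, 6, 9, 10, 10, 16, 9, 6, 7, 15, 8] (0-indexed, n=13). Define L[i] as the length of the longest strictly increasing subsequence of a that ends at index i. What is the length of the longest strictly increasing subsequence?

6

   i    0    1    2    3    4    5    6    7    8    9   10   11   12
a[i]    1   15    3    6    9   10   10   16    9    6    7   15    8
L[i]    1    2    2    3    4    5    5    6    4    3    4    6    5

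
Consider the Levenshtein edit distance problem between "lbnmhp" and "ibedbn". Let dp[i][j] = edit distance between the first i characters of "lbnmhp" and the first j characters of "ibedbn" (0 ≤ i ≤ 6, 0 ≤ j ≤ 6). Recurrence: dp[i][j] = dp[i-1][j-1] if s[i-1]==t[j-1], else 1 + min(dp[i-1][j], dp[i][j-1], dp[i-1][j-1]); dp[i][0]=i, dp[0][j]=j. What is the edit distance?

5

   ''  i  b  e  d  b  n
''  0  1  2  3  4  5  6
 l  1  1  2  3  4  5  6
 b  2  2  1  2  3  4  5
 n  3  3  2  2  3  4  4
 m  4  4  3  3  3  4  5
 h  5  5  4  4  4  4  5
 p  6  6  5  5  5  5  5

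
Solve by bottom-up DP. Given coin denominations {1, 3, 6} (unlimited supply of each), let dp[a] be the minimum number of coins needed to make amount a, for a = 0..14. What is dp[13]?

 a  0  1  2  3  4  5  6  7  8  9 10 11 12 13 14
dp  0  1  2  1  2  3  1  2  3  2  3  4  2  3  4

3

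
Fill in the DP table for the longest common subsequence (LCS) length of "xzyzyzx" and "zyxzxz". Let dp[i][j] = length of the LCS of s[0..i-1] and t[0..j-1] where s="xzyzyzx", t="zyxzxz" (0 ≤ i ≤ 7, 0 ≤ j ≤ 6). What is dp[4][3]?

   ''  z  y  x  z  x  z
''  0  0  0  0  0  0  0
 x  0  0  0  1  1  1  1
 z  0  1  1  1  2  2  2
 y  0  1  2  2  2  2  2
 z  0  1  2  2  3  3  3
 y  0  1  2  2  3  3  3
 z  0  1  2  2  3  3  4
 x  0  1  2  3  3  4  4

2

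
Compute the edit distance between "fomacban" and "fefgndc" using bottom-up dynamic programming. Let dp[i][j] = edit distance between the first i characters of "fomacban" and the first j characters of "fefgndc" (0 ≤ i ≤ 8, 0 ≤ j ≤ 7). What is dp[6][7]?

   ''  f  e  f  g  n  d  c
''  0  1  2  3  4  5  6  7
 f  1  0  1  2  3  4  5  6
 o  2  1  1  2  3  4  5  6
 m  3  2  2  2  3  4  5  6
 a  4  3  3  3  3  4  5  6
 c  5  4  4  4  4  4  5  5
 b  6  5  5  5  5  5  5  6
 a  7  6  6  6  6  6  6  6
 n  8  7  7  7  7  6  7  7

6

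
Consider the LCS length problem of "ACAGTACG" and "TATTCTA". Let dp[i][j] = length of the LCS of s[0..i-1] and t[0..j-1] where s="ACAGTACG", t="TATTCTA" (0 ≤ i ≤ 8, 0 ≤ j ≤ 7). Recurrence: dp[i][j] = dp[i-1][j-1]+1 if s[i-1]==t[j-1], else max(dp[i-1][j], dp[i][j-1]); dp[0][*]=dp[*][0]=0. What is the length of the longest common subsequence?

   ''  T  A  T  T  C  T  A
''  0  0  0  0  0  0  0  0
 A  0  0  1  1  1  1  1  1
 C  0  0  1  1  1  2  2  2
 A  0  0  1  1  1  2  2  3
 G  0  0  1  1  1  2  2  3
 T  0  1  1  2  2  2  3  3
 A  0  1  2  2  2  2  3  4
 C  0  1  2  2  2  3  3  4
 G  0  1  2  2  2  3  3  4

4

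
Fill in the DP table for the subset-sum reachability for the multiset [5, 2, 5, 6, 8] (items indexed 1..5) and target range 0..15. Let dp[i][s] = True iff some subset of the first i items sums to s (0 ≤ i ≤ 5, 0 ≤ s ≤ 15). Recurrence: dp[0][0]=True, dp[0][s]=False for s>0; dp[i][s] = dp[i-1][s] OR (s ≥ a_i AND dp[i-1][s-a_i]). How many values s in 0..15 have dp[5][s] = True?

12

i\s   0   1   2   3   4   5   6   7   8   9  10  11  12  13  14  15
  0   T   F   F   F   F   F   F   F   F   F   F   F   F   F   F   F
  1   T   F   F   F   F   T   F   F   F   F   F   F   F   F   F   F
  2   T   F   T   F   F   T   F   T   F   F   F   F   F   F   F   F
  3   T   F   T   F   F   T   F   T   F   F   T   F   T   F   F   F
  4   T   F   T   F   F   T   T   T   T   F   T   T   T   T   F   F
  5   T   F   T   F   F   T   T   T   T   F   T   T   T   T   T   T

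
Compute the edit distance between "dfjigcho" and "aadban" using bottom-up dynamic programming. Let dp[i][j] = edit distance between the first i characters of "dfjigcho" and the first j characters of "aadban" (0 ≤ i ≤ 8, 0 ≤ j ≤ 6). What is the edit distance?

   ''  a  a  d  b  a  n
''  0  1  2  3  4  5  6
 d  1  1  2  2  3  4  5
 f  2  2  2  3  3  4  5
 j  3  3  3  3  4  4  5
 i  4  4  4  4  4  5  5
 g  5  5  5  5  5  5  6
 c  6  6  6  6  6  6  6
 h  7  7  7  7  7  7  7
 o  8  8  8  8  8  8  8

8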